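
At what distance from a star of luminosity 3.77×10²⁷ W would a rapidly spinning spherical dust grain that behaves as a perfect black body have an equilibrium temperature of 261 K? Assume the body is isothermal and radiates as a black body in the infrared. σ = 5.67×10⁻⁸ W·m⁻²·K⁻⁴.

d ≈ 5.34×10¹¹ m

For an isothermal black-emitting sphere, (1−a)S·πr² = σ·4πr²·T⁴ ⇒ S = 4σT⁴/(1−a).
S = 4·5.67×10⁻⁸·(261)⁴/1.00 = 1052 W/m².
Flux falls as S = L/(4πd²), so d = √(L/(4πS)) = √(3.77×10²⁷/(4π·1052)).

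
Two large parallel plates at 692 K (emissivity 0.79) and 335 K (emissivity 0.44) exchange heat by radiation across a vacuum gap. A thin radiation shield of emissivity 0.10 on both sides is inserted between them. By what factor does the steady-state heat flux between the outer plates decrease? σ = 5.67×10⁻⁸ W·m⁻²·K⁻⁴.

factor ≈ 8.48

Without shield: q₀ = σΔ(T⁴)/(1/ε₁+1/ε₂−1) with denominator 2.539.
With shield the two gaps are in series; the resistances add: (1/ε₁+1/ε_s−1)+(1/ε_s+1/ε₂−1) = 10.27+11.27 = 21.54.
Heat-flux ratio q₀/q = 21.54/2.539.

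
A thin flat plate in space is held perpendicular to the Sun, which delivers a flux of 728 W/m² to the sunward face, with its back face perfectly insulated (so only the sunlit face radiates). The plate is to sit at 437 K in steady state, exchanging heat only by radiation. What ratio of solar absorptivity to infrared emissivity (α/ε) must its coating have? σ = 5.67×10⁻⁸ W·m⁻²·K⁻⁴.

Balance: αS·A = εσ·1A·T⁴ ⇒ α/ε = σT⁴/S.
α/ε = 5.67×10⁻⁸·(437)⁴/728 = 5.67×10⁻⁸·3.647×10¹⁰/728.

α/ε ≈ 2.84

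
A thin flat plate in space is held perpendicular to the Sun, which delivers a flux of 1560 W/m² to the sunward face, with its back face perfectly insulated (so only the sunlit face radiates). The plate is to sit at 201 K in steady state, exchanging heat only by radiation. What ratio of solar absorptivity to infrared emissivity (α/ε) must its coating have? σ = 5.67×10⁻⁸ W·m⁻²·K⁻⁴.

α/ε ≈ 0.0593

Balance: αS·A = εσ·1A·T⁴ ⇒ α/ε = σT⁴/S.
α/ε = 5.67×10⁻⁸·(201)⁴/1560 = 5.67×10⁻⁸·1.632×10⁹/1560.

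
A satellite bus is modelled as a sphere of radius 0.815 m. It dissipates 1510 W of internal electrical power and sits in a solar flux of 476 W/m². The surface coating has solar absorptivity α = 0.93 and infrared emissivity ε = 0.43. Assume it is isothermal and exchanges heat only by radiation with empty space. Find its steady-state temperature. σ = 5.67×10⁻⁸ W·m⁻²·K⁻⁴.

T ≈ 331 K

At steady state, absorbed solar power + internal power = radiated power.
Absorbed: α·S·A_cross = 0.93·476·2.087 = 923.8 W (cross-section πr²).
Total input = 923.8 + 1510 = 2434 W.
Radiated: εσ·A_surf·T⁴ with A_surf = 4πr² = 8.347 m².
T⁴ = 2434/(0.43·5.67×10⁻⁸·8.347) = 1.196×10¹⁰ K⁴.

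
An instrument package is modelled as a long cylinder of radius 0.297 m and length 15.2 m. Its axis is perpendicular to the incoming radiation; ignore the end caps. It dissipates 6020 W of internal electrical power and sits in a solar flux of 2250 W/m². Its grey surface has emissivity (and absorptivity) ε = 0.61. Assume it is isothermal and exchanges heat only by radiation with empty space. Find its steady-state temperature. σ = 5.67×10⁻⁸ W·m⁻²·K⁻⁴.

At steady state, absorbed solar power + internal power = radiated power.
Absorbed: α·S·A_cross = 0.61·2250·9.029 = 12390 W (cross-section 2rL).
Total input = 12390 + 6020 = 18410 W.
Radiated: εσ·A_surf·T⁴ with A_surf = 2πrL = 28.36 m².
T⁴ = 18410/(0.61·5.67×10⁻⁸·28.36) = 1.877×10¹⁰ K⁴.

T ≈ 370 K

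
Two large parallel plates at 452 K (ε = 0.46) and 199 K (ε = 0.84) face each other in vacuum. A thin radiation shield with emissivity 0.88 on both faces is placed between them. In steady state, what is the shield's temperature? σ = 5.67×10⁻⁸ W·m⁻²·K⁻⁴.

T_s ≈ 357 K

In steady state the net flux on the hot side equals that on the cold side.
σ(T₁⁴−T_s⁴)/D₁ = σ(T_s⁴−T₂⁴)/D₂, with D₁ = 1/ε₁+1/ε_s−1 = 2.310, D₂ = 1/ε_s+1/ε₂−1 = 1.327.
Solve for T_s⁴: T_s⁴ = (D₂·T₁⁴ + D₁·T₂⁴)/(D₁+D₂) = 1.622×10¹⁰ K⁴.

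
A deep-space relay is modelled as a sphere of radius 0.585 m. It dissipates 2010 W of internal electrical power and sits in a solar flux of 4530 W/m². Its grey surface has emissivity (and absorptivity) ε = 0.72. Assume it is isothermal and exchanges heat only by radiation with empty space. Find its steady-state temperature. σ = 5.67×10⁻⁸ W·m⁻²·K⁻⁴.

T ≈ 421 K

At steady state, absorbed solar power + internal power = radiated power.
Absorbed: α·S·A_cross = 0.72·4530·1.075 = 3507 W (cross-section πr²).
Total input = 3507 + 2010 = 5517 W.
Radiated: εσ·A_surf·T⁴ with A_surf = 4πr² = 4.301 m².
T⁴ = 5517/(0.72·5.67×10⁻⁸·4.301) = 3.142×10¹⁰ K⁴.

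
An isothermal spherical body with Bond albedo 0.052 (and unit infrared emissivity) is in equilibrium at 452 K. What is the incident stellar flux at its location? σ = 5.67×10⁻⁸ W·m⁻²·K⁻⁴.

S ≈ 9990 W/m²

(1−a)S·πr² = σ·4πr²·T⁴ ⇒ S = 4σT⁴/(1−a).
S = 4·5.67×10⁻⁸·4.174×10¹⁰/0.948.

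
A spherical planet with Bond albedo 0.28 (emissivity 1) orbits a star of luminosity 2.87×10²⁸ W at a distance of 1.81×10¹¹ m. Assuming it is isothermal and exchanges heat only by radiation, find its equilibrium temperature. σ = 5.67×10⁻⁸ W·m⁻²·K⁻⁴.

T ≈ 686 K

First find the stellar flux at distance d: S = L/(4πd²) = 2.87×10²⁸/(4π·(1.81×10¹¹)²) = 69710 W/m².
For an isothermal sphere, absorbed (1−a)S·πr² = emitted σ·4πr²·T⁴, so T⁴ = (1−a)S/(4σ).
T⁴ = 0.720·69710/(4·5.67×10⁻⁸) = 2.213×10¹¹ K⁴.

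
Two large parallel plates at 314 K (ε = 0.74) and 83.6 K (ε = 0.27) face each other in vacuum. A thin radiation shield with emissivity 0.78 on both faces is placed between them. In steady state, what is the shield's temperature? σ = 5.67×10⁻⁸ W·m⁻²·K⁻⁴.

T_s ≈ 288 K

In steady state the net flux on the hot side equals that on the cold side.
σ(T₁⁴−T_s⁴)/D₁ = σ(T_s⁴−T₂⁴)/D₂, with D₁ = 1/ε₁+1/ε_s−1 = 1.633, D₂ = 1/ε_s+1/ε₂−1 = 3.986.
Solve for T_s⁴: T_s⁴ = (D₂·T₁⁴ + D₁·T₂⁴)/(D₁+D₂) = 6.910×10⁹ K⁴.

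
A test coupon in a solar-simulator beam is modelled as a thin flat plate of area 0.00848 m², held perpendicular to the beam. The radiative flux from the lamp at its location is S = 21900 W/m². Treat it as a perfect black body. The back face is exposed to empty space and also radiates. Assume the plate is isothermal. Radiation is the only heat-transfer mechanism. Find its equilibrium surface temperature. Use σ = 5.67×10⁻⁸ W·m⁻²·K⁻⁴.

T ≈ 663 K

At equilibrium, absorbed power = emitted power.
Absorbing cross-section = A = 0.008480 m²; emitting surface = 2A = 0.01696 m² (ratio 2).
S·A_cross = εσ·A_surf·T⁴  ⇒  T⁴ = S/(2σ).
T⁴ = 1.00·21900/(2·5.67×10⁻⁸) = 1.931×10¹¹ K⁴.
T = (1.931×10¹¹)^(1/4).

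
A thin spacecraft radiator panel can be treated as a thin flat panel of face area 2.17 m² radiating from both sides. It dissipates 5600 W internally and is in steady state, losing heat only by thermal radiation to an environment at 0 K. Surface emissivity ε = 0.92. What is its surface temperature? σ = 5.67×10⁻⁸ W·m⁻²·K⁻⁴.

T ≈ 397 K

Steady state: internal power = radiated power, P = εσA T⁴.
Radiating area A = 2·2.17 = 4.340 m².
T⁴ = P/(εσA) = 5600/(0.92·5.67×10⁻⁸·4.340) = 2.474×10¹⁰ K⁴.
T = (2.474×10¹⁰)^(1/4).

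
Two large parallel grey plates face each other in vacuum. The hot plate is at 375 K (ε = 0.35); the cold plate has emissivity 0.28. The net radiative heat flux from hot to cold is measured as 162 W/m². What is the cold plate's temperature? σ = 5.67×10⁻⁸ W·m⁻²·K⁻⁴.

q = σ(T₁⁴ − T₂⁴)/(1/ε₁ + 1/ε₂ − 1); denominator = 5.429.
T₂⁴ = T₁⁴ − q·(1/ε₁+1/ε₂−1)/σ = 1.978×10¹⁰ − 162·5.429/5.67×10⁻⁸
    = 4.265×10⁹ K⁴.

T₂ ≈ 256 K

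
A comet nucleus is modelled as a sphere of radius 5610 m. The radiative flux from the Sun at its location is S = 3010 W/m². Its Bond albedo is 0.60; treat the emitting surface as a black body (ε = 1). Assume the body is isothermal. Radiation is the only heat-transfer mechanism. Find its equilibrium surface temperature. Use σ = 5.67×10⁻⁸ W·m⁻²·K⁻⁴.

At equilibrium, absorbed power = emitted power.
Absorbing cross-section = πr² = 9.887×10⁷ m²; emitting surface = 4πr² = 3.955×10⁸ m² (ratio 4).
(1−a)S·A_cross = εσ·A_surf·T⁴  ⇒  T⁴ = (1−a)S/(4σ).
T⁴ = 0.400·3010/(4·5.67×10⁻⁸) = 5.309×10⁹ K⁴.
T = (5.309×10⁹)^(1/4).

T ≈ 270 K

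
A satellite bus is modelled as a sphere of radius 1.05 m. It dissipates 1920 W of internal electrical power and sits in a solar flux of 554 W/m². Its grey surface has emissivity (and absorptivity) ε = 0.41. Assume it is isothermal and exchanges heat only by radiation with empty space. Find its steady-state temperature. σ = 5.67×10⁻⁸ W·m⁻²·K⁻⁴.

At steady state, absorbed solar power + internal power = radiated power.
Absorbed: α·S·A_cross = 0.41·554·3.464 = 786.7 W (cross-section πr²).
Total input = 786.7 + 1920 = 2707 W.
Radiated: εσ·A_surf·T⁴ with A_surf = 4πr² = 13.85 m².
T⁴ = 2707/(0.41·5.67×10⁻⁸·13.85) = 8.404×10⁹ K⁴.

T ≈ 303 K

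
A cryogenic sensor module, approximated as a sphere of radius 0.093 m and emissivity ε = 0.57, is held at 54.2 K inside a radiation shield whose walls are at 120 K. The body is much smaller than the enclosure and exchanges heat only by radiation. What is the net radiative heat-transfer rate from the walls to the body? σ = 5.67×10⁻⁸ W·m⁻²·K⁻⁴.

P_net ≈ 0.698 W

For a small grey body in a large enclosure: P_net = εσA(T_body⁴ − T_wall⁴).
A = 4πr² = 0.1087 m²; T_body⁴ − T_wall⁴ = 8.630×10⁶ − 2.074×10⁸ = -1.987×10⁸ K⁴.
|P_net| = 0.57·5.67×10⁻⁸·0.1087·1.987×10⁸.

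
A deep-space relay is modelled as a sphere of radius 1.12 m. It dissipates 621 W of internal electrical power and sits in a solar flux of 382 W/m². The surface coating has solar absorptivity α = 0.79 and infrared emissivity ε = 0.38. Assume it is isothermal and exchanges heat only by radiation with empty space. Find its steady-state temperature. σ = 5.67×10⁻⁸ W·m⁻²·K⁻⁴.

T ≈ 270 K

At steady state, absorbed solar power + internal power = radiated power.
Absorbed: α·S·A_cross = 0.79·382·3.941 = 1189 W (cross-section πr²).
Total input = 1189 + 621 = 1810 W.
Radiated: εσ·A_surf·T⁴ with A_surf = 4πr² = 15.76 m².
T⁴ = 1810/(0.38·5.67×10⁻⁸·15.76) = 5.330×10⁹ K⁴.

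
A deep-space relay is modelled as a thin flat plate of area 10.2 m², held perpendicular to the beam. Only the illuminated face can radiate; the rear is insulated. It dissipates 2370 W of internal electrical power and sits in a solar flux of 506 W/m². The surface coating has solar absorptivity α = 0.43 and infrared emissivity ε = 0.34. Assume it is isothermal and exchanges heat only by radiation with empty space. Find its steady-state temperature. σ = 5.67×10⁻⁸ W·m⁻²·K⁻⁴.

T ≈ 391 K

At steady state, absorbed solar power + internal power = radiated power.
Absorbed: α·S·A_cross = 0.43·506·10.20 = 2219 W (cross-section A).
Total input = 2219 + 2370 = 4589 W.
Radiated: εσ·A_surf·T⁴ with A_surf = A = 10.20 m².
T⁴ = 4589/(0.34·5.67×10⁻⁸·10.20) = 2.334×10¹⁰ K⁴.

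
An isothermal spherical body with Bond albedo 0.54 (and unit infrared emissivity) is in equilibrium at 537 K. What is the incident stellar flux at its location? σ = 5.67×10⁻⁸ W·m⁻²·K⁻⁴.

(1−a)S·πr² = σ·4πr²·T⁴ ⇒ S = 4σT⁴/(1−a).
S = 4·5.67×10⁻⁸·8.316×10¹⁰/0.460.

S ≈ 41000 W/m²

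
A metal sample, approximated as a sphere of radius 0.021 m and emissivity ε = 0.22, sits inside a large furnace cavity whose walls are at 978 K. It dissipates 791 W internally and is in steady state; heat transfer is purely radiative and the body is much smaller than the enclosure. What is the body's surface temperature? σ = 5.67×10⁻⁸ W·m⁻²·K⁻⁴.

T ≈ 1870 K

For a small grey body in a large enclosure, net radiated power = εσA(T⁴ − T_w⁴).
Steady state: P = εσA(T⁴ − T_w⁴) with A = 4πr² = 0.005542 m².
T⁴ = P/(εσA) + T_w⁴ = 791/(0.22·5.67×10⁻⁸·0.005542) + (978)⁴
    = 1.144×10¹³ + 9.149×10¹¹ = 1.236×10¹³ K⁴.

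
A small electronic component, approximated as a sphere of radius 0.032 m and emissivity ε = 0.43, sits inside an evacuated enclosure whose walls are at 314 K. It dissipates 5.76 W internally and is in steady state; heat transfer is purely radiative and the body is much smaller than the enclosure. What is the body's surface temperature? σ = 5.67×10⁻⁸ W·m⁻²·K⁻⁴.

For a small grey body in a large enclosure, net radiated power = εσA(T⁴ − T_w⁴).
Steady state: P = εσA(T⁴ − T_w⁴) with A = 4πr² = 0.01287 m².
T⁴ = P/(εσA) + T_w⁴ = 5.76/(0.43·5.67×10⁻⁸·0.01287) + (314)⁴
    = 1.836×10¹⁰ + 9.721×10⁹ = 2.808×10¹⁰ K⁴.

T ≈ 409 K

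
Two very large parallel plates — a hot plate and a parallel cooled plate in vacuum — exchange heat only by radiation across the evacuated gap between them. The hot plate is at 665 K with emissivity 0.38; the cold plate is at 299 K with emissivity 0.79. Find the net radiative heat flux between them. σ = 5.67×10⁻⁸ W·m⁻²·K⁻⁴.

For two infinite grey parallel plates, q = σ(T₁⁴ − T₂⁴)/(1/ε₁ + 1/ε₂ − 1).
T₁⁴ − T₂⁴ = 1.956×10¹¹ − 7.993×10⁹ = 1.876×10¹¹ K⁴.
1/ε₁ + 1/ε₂ − 1 = 2.632 + 1.266 − 1 = 2.897.
q = 5.67×10⁻⁸ × 1.876×10¹¹ / 2.897.

q ≈ 3670 W/m²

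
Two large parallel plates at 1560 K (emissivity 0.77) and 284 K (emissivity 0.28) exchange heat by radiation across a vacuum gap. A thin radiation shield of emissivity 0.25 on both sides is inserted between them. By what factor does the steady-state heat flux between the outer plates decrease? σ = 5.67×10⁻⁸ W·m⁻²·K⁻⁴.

factor ≈ 2.81

Without shield: q₀ = σΔ(T⁴)/(1/ε₁+1/ε₂−1) with denominator 3.870.
With shield the two gaps are in series; the resistances add: (1/ε₁+1/ε_s−1)+(1/ε_s+1/ε₂−1) = 4.299+6.571 = 10.87.
Heat-flux ratio q₀/q = 10.87/3.870.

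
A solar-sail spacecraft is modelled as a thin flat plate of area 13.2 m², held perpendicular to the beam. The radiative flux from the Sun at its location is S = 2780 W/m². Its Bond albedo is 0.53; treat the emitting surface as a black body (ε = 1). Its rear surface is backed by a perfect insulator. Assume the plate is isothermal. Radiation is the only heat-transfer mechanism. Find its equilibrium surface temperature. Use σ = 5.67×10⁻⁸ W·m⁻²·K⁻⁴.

T ≈ 390 K

At equilibrium, absorbed power = emitted power.
Absorbing cross-section = A = 13.20 m²; emitting surface = A = 13.20 m² (ratio 1).
(1−a)S·A_cross = εσ·A_surf·T⁴  ⇒  T⁴ = (1−a)S/(1σ).
T⁴ = 0.470·2780/(1·5.67×10⁻⁸) = 2.304×10¹⁰ K⁴.
T = (2.304×10¹⁰)^(1/4).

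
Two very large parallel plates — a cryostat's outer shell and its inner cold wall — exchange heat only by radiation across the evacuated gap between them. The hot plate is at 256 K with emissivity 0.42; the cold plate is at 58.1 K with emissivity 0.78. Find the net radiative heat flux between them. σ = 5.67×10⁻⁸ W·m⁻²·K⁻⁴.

For two infinite grey parallel plates, q = σ(T₁⁴ − T₂⁴)/(1/ε₁ + 1/ε₂ − 1).
T₁⁴ − T₂⁴ = 4.295×10⁹ − 1.139×10⁷ = 4.284×10⁹ K⁴.
1/ε₁ + 1/ε₂ − 1 = 2.381 + 1.282 − 1 = 2.663.
q = 5.67×10⁻⁸ × 4.284×10⁹ / 2.663.

q ≈ 91.2 W/m²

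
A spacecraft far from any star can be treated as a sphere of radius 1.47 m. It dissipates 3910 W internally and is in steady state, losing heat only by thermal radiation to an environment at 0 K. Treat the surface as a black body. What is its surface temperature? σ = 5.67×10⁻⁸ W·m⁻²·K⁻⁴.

Steady state: internal power = radiated power, P = εσA T⁴.
Radiating area A = 4πr² = 27.15 m².
T⁴ = P/(εσA) = 3910/(1.0·5.67×10⁻⁸·27.15) = 2.540×10⁹ K⁴.
T = (2.540×10⁹)^(1/4).

T ≈ 224 K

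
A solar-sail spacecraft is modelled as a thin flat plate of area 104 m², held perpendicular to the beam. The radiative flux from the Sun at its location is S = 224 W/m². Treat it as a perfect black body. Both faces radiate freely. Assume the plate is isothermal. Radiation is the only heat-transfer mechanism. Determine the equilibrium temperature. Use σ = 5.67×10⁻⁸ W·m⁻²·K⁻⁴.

T ≈ 211 K

At equilibrium, absorbed power = emitted power.
Absorbing cross-section = A = 104.0 m²; emitting surface = 2A = 208.0 m² (ratio 2).
S·A_cross = εσ·A_surf·T⁴  ⇒  T⁴ = S/(2σ).
T⁴ = 1.00·224/(2·5.67×10⁻⁸) = 1.975×10⁹ K⁴.
T = (1.975×10⁹)^(1/4).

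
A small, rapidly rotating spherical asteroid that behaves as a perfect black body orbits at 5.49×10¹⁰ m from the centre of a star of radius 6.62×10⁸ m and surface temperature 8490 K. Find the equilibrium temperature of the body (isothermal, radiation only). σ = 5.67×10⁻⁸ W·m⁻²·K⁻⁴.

T ≈ 659 K

The star's surface emits σT_*⁴; at distance d the flux is S = σT_*⁴(R_*/d)².
S = 5.67×10⁻⁸·(8490)⁴·(6.62×10⁸/5.49×10¹⁰)² = 42830 W/m².
For an isothermal sphere T⁴ = (1−a)S/(4σ) = 1.889×10¹¹ K⁴.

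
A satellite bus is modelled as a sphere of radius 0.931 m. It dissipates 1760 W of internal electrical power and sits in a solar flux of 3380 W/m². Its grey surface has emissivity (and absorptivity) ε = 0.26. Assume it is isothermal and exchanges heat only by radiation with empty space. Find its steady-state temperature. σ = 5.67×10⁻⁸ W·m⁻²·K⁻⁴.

At steady state, absorbed solar power + internal power = radiated power.
Absorbed: α·S·A_cross = 0.26·3380·2.723 = 2393 W (cross-section πr²).
Total input = 2393 + 1760 = 4153 W.
Radiated: εσ·A_surf·T⁴ with A_surf = 4πr² = 10.89 m².
T⁴ = 4153/(0.26·5.67×10⁻⁸·10.89) = 2.586×10¹⁰ K⁴.

T ≈ 401 K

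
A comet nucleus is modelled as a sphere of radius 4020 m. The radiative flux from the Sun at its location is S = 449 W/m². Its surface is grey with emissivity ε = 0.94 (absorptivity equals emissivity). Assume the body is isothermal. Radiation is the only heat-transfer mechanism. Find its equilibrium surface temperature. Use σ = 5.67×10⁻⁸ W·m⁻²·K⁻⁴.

At equilibrium, absorbed power = emitted power.
Absorbing cross-section = πr² = 5.077×10⁷ m²; emitting surface = 4πr² = 2.031×10⁸ m² (ratio 4).
εS·A_cross = εσ·A_surf·T⁴  ⇒  T⁴ = S/(4σ)   (ε cancels).
T⁴ = 449/(4·5.67×10⁻⁸) = 1.980×10⁹ K⁴.
T = (1.980×10⁹)^(1/4).

T ≈ 211 K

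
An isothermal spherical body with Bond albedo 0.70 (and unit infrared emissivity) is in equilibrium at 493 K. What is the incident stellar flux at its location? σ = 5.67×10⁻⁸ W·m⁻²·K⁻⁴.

(1−a)S·πr² = σ·4πr²·T⁴ ⇒ S = 4σT⁴/(1−a).
S = 4·5.67×10⁻⁸·5.907×10¹⁰/0.300.

S ≈ 44700 W/m²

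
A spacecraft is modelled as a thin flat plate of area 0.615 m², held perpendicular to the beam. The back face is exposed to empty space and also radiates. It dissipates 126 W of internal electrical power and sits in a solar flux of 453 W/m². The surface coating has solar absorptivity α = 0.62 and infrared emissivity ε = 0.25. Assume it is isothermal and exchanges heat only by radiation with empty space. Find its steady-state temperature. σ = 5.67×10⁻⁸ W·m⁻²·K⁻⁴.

At steady state, absorbed solar power + internal power = radiated power.
Absorbed: α·S·A_cross = 0.62·453·0.6150 = 172.7 W (cross-section A).
Total input = 172.7 + 126 = 298.7 W.
Radiated: εσ·A_surf·T⁴ with A_surf = 2A = 1.230 m².
T⁴ = 298.7/(0.25·5.67×10⁻⁸·1.230) = 1.713×10¹⁰ K⁴.

T ≈ 362 K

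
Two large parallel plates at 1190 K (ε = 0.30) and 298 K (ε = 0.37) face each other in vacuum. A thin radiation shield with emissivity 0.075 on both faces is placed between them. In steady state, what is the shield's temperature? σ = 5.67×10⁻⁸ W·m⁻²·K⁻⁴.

T_s ≈ 997 K

In steady state the net flux on the hot side equals that on the cold side.
σ(T₁⁴−T_s⁴)/D₁ = σ(T_s⁴−T₂⁴)/D₂, with D₁ = 1/ε₁+1/ε_s−1 = 15.67, D₂ = 1/ε_s+1/ε₂−1 = 15.04.
Solve for T_s⁴: T_s⁴ = (D₂·T₁⁴ + D₁·T₂⁴)/(D₁+D₂) = 9.861×10¹¹ K⁴.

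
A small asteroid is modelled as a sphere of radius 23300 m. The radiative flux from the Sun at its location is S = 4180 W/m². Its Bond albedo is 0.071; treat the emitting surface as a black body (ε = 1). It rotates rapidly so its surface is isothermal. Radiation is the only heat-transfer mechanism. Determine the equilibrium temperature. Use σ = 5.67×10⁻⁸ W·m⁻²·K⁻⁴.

T ≈ 362 K

At equilibrium, absorbed power = emitted power.
Absorbing cross-section = πr² = 1.706×10⁹ m²; emitting surface = 4πr² = 6.822×10⁹ m² (ratio 4).
(1−a)S·A_cross = εσ·A_surf·T⁴  ⇒  T⁴ = (1−a)S/(4σ).
T⁴ = 0.929·4180/(4·5.67×10⁻⁸) = 1.712×10¹⁰ K⁴.
T = (1.712×10¹⁰)^(1/4).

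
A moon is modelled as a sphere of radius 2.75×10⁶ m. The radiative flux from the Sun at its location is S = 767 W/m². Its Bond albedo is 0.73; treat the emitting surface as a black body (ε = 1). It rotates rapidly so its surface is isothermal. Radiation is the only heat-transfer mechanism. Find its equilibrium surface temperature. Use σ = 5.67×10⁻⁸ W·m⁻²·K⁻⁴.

T ≈ 174 K

At equilibrium, absorbed power = emitted power.
Absorbing cross-section = πr² = 2.376×10¹³ m²; emitting surface = 4πr² = 9.503×10¹³ m² (ratio 4).
(1−a)S·A_cross = εσ·A_surf·T⁴  ⇒  T⁴ = (1−a)S/(4σ).
T⁴ = 0.270·767/(4·5.67×10⁻⁸) = 9.131×10⁸ K⁴.
T = (9.131×10⁸)^(1/4).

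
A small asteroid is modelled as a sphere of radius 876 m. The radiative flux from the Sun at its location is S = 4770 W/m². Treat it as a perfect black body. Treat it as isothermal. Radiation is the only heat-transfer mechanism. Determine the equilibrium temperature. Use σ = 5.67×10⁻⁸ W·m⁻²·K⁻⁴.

At equilibrium, absorbed power = emitted power.
Absorbing cross-section = πr² = 2.411×10⁶ m²; emitting surface = 4πr² = 9.643×10⁶ m² (ratio 4).
S·A_cross = εσ·A_surf·T⁴  ⇒  T⁴ = S/(4σ).
T⁴ = 1.00·4770/(4·5.67×10⁻⁸) = 2.103×10¹⁰ K⁴.
T = (2.103×10¹⁰)^(1/4).

T ≈ 381 K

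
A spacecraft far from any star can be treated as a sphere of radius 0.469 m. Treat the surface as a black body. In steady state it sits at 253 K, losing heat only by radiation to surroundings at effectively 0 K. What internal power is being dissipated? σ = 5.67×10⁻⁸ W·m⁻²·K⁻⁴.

P ≈ 642 W

Steady state: P = εσA T⁴.
A = 4πr² = 2.764 m²; T⁴ = (253)⁴ = 4.097×10⁹ K⁴.
P = 1.0 × 5.67×10⁻⁸ × 2.764 × 4.097×10⁹.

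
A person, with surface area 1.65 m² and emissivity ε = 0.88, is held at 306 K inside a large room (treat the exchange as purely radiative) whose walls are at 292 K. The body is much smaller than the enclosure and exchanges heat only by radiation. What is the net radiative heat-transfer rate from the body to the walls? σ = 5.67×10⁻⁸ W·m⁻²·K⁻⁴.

P_net ≈ 123 W

For a small grey body in a large enclosure: P_net = εσA(T_body⁴ − T_wall⁴).
A = 1.65 m²; T_body⁴ − T_wall⁴ = 8.768×10⁹ − 7.270×10⁹ = 1.498×10⁹ K⁴.
|P_net| = 0.88·5.67×10⁻⁸·1.650·1.498×10⁹.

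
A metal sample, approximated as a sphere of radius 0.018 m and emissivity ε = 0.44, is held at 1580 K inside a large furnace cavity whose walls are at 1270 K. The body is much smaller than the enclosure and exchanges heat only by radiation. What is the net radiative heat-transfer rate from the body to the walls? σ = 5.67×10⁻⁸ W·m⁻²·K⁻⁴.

P_net ≈ 369 W

For a small grey body in a large enclosure: P_net = εσA(T_body⁴ − T_wall⁴).
A = 4πr² = 0.004072 m²; T_body⁴ − T_wall⁴ = 6.232×10¹² − 2.601×10¹² = 3.631×10¹² K⁴.
|P_net| = 0.44·5.67×10⁻⁸·0.004072·3.631×10¹².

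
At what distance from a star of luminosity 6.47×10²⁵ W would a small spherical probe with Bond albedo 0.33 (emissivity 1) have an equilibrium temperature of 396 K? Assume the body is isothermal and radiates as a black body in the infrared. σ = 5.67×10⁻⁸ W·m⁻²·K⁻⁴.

d ≈ 2.49×10¹⁰ m

For an isothermal black-emitting sphere, (1−a)S·πr² = σ·4πr²·T⁴ ⇒ S = 4σT⁴/(1−a).
S = 4·5.67×10⁻⁸·(396)⁴/0.670 = 8324 W/m².
Flux falls as S = L/(4πd²), so d = √(L/(4πS)) = √(6.47×10²⁵/(4π·8324)).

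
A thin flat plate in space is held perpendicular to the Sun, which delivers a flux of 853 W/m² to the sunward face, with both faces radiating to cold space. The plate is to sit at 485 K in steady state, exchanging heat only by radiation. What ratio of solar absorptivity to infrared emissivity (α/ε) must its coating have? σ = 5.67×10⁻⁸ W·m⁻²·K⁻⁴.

Balance: αS·A = εσ·2A·T⁴ ⇒ α/ε = 2σT⁴/S.
α/ε = 2·5.67×10⁻⁸·(485)⁴/853 = 2·5.67×10⁻⁸·5.533×10¹⁰/853.

α/ε ≈ 7.36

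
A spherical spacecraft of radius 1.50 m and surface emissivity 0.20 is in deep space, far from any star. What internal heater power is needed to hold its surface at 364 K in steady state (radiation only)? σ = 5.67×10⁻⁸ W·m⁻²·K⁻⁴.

P = εσ·4πr²·T⁴.
4πr² = 28.27 m²; T⁴ = 1.756×10¹⁰ K⁴.
P = 0.20·5.67×10⁻⁸·28.27·1.756×10¹⁰.

P ≈ 5630 W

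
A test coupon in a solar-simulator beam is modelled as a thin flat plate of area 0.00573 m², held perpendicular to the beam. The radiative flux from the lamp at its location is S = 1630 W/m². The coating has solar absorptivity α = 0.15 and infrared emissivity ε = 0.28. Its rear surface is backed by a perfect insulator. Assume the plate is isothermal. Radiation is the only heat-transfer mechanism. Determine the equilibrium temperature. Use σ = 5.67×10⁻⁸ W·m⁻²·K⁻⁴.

At equilibrium, absorbed power = emitted power.
Absorbing cross-section = A = 0.005730 m²; emitting surface = A = 0.005730 m² (ratio 1).
αS·A_cross = εσ·A_surf·T⁴  ⇒  T⁴ = αS/(ε·1σ).
T⁴ = 0.150·1630/(0.28·1·5.67×10⁻⁸) = 1.540×10¹⁰ K⁴.
T = (1.540×10¹⁰)^(1/4).

T ≈ 352 K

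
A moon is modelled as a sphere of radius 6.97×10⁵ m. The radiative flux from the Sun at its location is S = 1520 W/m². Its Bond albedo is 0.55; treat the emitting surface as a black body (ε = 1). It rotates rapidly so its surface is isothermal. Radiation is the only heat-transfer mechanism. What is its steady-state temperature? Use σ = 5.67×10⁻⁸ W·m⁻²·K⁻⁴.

T ≈ 234 K

At equilibrium, absorbed power = emitted power.
Absorbing cross-section = πr² = 1.526×10¹² m²; emitting surface = 4πr² = 6.105×10¹² m² (ratio 4).
(1−a)S·A_cross = εσ·A_surf·T⁴  ⇒  T⁴ = (1−a)S/(4σ).
T⁴ = 0.450·1520/(4·5.67×10⁻⁸) = 3.016×10⁹ K⁴.
T = (3.016×10⁹)^(1/4).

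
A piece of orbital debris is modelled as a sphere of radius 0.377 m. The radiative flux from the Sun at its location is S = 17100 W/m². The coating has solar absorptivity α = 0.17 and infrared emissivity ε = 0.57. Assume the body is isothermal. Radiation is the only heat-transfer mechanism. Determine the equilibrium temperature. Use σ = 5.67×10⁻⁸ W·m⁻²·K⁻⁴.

T ≈ 387 K

At equilibrium, absorbed power = emitted power.
Absorbing cross-section = πr² = 0.4465 m²; emitting surface = 4πr² = 1.786 m² (ratio 4).
αS·A_cross = εσ·A_surf·T⁴  ⇒  T⁴ = αS/(ε·4σ).
T⁴ = 0.170·17100/(0.57·4·5.67×10⁻⁸) = 2.249×10¹⁰ K⁴.
T = (2.249×10¹⁰)^(1/4).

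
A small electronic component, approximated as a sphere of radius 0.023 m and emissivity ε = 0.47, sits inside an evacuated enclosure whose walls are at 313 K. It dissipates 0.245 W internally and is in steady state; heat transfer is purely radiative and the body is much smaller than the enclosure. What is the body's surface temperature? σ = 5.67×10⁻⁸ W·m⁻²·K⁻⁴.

T ≈ 324 K

For a small grey body in a large enclosure, net radiated power = εσA(T⁴ − T_w⁴).
Steady state: P = εσA(T⁴ − T_w⁴) with A = 4πr² = 0.006648 m².
T⁴ = P/(εσA) + T_w⁴ = 0.245/(0.47·5.67×10⁻⁸·0.006648) + (313)⁴
    = 1.383×10⁹ + 9.598×10⁹ = 1.098×10¹⁰ K⁴.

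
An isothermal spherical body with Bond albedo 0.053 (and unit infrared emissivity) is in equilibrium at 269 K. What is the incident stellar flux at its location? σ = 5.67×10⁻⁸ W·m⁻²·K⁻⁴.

S ≈ 1250 W/m²

(1−a)S·πr² = σ·4πr²·T⁴ ⇒ S = 4σT⁴/(1−a).
S = 4·5.67×10⁻⁸·5.236×10⁹/0.947.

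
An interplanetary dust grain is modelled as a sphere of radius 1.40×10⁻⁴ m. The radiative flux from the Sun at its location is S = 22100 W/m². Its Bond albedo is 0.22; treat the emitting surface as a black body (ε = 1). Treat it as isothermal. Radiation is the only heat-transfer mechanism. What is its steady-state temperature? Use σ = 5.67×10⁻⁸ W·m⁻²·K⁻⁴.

At equilibrium, absorbed power = emitted power.
Absorbing cross-section = πr² = 6.158×10⁻⁸ m²; emitting surface = 4πr² = 2.463×10⁻⁷ m² (ratio 4).
(1−a)S·A_cross = εσ·A_surf·T⁴  ⇒  T⁴ = (1−a)S/(4σ).
T⁴ = 0.780·22100/(4·5.67×10⁻⁸) = 7.601×10¹⁰ K⁴.
T = (7.601×10¹⁰)^(1/4).

T ≈ 525 K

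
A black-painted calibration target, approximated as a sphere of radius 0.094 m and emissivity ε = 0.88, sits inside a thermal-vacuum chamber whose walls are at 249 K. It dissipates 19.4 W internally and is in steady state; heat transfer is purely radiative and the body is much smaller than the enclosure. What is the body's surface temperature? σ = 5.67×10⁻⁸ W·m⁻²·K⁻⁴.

T ≈ 293 K

For a small grey body in a large enclosure, net radiated power = εσA(T⁴ − T_w⁴).
Steady state: P = εσA(T⁴ − T_w⁴) with A = 4πr² = 0.1110 m².
T⁴ = P/(εσA) + T_w⁴ = 19.4/(0.88·5.67×10⁻⁸·0.1110) + (249)⁴
    = 3.502×10⁹ + 3.844×10⁹ = 7.346×10⁹ K⁴.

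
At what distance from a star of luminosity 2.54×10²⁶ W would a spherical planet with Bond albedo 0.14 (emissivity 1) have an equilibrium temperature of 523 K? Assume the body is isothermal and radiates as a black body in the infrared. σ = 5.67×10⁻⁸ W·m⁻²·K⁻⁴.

d ≈ 3.20×10¹⁰ m

For an isothermal black-emitting sphere, (1−a)S·πr² = σ·4πr²·T⁴ ⇒ S = 4σT⁴/(1−a).
S = 4·5.67×10⁻⁸·(523)⁴/0.860 = 19730 W/m².
Flux falls as S = L/(4πd²), so d = √(L/(4πS)) = √(2.54×10²⁶/(4π·19730)).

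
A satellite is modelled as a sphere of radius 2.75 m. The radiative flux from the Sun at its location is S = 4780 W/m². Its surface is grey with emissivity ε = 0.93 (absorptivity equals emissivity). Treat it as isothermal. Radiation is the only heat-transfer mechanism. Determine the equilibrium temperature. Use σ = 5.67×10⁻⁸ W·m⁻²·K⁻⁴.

T ≈ 381 K

At equilibrium, absorbed power = emitted power.
Absorbing cross-section = πr² = 23.76 m²; emitting surface = 4πr² = 95.03 m² (ratio 4).
εS·A_cross = εσ·A_surf·T⁴  ⇒  T⁴ = S/(4σ)   (ε cancels).
T⁴ = 4780/(4·5.67×10⁻⁸) = 2.108×10¹⁰ K⁴.
T = (2.108×10¹⁰)^(1/4).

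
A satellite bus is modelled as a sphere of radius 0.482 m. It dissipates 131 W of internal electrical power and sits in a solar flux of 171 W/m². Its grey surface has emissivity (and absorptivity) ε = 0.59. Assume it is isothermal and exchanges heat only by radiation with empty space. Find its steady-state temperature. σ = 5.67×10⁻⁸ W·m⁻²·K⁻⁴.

At steady state, absorbed solar power + internal power = radiated power.
Absorbed: α·S·A_cross = 0.59·171·0.7299 = 73.64 W (cross-section πr²).
Total input = 73.64 + 131 = 204.6 W.
Radiated: εσ·A_surf·T⁴ with A_surf = 4πr² = 2.919 m².
T⁴ = 204.6/(0.59·5.67×10⁻⁸·2.919) = 2.095×10⁹ K⁴.

T ≈ 214 K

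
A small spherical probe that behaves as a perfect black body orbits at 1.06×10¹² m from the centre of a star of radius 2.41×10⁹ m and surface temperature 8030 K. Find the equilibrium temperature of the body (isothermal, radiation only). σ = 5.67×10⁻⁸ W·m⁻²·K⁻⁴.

The star's surface emits σT_*⁴; at distance d the flux is S = σT_*⁴(R_*/d)².
S = 5.67×10⁻⁸·(8030)⁴·(2.41×10⁹/1.06×10¹²)² = 1219 W/m².
For an isothermal sphere T⁴ = (1−a)S/(4σ) = 5.373×10⁹ K⁴.

T ≈ 271 K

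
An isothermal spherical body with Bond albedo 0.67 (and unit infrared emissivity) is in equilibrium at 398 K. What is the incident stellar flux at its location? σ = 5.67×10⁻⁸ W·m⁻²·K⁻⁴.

S ≈ 17200 W/m²

(1−a)S·πr² = σ·4πr²·T⁴ ⇒ S = 4σT⁴/(1−a).
S = 4·5.67×10⁻⁸·2.509×10¹⁰/0.330.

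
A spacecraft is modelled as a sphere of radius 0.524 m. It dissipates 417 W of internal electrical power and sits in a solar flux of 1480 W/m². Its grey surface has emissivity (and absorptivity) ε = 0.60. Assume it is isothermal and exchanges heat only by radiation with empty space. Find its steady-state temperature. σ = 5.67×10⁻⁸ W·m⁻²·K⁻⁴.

At steady state, absorbed solar power + internal power = radiated power.
Absorbed: α·S·A_cross = 0.60·1480·0.8626 = 766.0 W (cross-section πr²).
Total input = 766.0 + 417 = 1183 W.
Radiated: εσ·A_surf·T⁴ with A_surf = 4πr² = 3.450 m².
T⁴ = 1183/(0.60·5.67×10⁻⁸·3.450) = 1.008×10¹⁰ K⁴.

T ≈ 317 K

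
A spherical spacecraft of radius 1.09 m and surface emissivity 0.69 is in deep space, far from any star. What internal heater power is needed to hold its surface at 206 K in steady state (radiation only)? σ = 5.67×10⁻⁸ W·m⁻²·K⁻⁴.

P = εσ·4πr²·T⁴.
4πr² = 14.93 m²; T⁴ = 1.801×10⁹ K⁴.
P = 0.69·5.67×10⁻⁸·14.93·1.801×10⁹.

P ≈ 1050 W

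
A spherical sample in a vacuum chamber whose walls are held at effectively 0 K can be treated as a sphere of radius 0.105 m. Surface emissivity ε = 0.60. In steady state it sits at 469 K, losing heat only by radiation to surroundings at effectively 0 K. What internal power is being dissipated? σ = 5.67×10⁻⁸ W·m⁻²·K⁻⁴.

P ≈ 228 W

Steady state: P = εσA T⁴.
A = 4πr² = 0.1385 m²; T⁴ = (469)⁴ = 4.838×10¹⁰ K⁴.
P = 0.60 × 5.67×10⁻⁸ × 0.1385 × 4.838×10¹⁰.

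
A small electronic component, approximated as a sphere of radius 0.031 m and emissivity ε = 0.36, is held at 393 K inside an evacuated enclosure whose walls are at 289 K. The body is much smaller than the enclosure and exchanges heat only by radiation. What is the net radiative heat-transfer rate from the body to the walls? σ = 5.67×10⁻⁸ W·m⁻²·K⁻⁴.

For a small grey body in a large enclosure: P_net = εσA(T_body⁴ − T_wall⁴).
A = 4πr² = 0.01208 m²; T_body⁴ − T_wall⁴ = 2.385×10¹⁰ − 6.976×10⁹ = 1.688×10¹⁰ K⁴.
|P_net| = 0.36·5.67×10⁻⁸·0.01208·1.688×10¹⁰.

P_net ≈ 4.16 W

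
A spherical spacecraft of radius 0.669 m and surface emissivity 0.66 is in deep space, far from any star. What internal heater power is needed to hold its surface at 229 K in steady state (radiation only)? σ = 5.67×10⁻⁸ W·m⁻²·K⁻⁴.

P ≈ 579 W

P = εσ·4πr²·T⁴.
4πr² = 5.624 m²; T⁴ = 2.750×10⁹ K⁴.
P = 0.66·5.67×10⁻⁸·5.624·2.750×10⁹.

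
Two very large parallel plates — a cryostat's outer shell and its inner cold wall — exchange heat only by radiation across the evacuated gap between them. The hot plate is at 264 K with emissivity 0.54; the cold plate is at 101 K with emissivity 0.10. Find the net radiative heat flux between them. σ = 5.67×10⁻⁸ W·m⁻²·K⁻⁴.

For two infinite grey parallel plates, q = σ(T₁⁴ − T₂⁴)/(1/ε₁ + 1/ε₂ − 1).
T₁⁴ − T₂⁴ = 4.858×10⁹ − 1.041×10⁸ = 4.753×10⁹ K⁴.
1/ε₁ + 1/ε₂ − 1 = 1.852 + 10.00 − 1 = 10.85.
q = 5.67×10⁻⁸ × 4.753×10⁹ / 10.85.

q ≈ 24.8 W/m²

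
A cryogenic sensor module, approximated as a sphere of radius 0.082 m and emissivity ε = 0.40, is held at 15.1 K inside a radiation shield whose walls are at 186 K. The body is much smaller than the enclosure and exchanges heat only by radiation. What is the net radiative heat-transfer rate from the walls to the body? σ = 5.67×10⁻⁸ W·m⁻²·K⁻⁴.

P_net ≈ 2.29 W

For a small grey body in a large enclosure: P_net = εσA(T_body⁴ − T_wall⁴).
A = 4πr² = 0.08450 m²; T_body⁴ − T_wall⁴ = 51990 − 1.197×10⁹ = -1.197×10⁹ K⁴.
|P_net| = 0.40·5.67×10⁻⁸·0.08450·1.197×10⁹.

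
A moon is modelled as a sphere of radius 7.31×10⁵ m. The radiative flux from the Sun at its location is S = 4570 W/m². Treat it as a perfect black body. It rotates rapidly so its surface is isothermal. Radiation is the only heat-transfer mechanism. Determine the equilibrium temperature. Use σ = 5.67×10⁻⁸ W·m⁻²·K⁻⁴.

At equilibrium, absorbed power = emitted power.
Absorbing cross-section = πr² = 1.679×10¹² m²; emitting surface = 4πr² = 6.715×10¹² m² (ratio 4).
S·A_cross = εσ·A_surf·T⁴  ⇒  T⁴ = S/(4σ).
T⁴ = 1.00·4570/(4·5.67×10⁻⁸) = 2.015×10¹⁰ K⁴.
T = (2.015×10¹⁰)^(1/4).

T ≈ 377 K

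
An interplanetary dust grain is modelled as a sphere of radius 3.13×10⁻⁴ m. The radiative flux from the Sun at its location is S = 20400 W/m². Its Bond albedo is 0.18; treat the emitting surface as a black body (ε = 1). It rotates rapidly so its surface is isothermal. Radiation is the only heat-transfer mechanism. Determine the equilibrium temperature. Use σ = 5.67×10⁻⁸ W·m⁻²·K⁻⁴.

At equilibrium, absorbed power = emitted power.
Absorbing cross-section = πr² = 3.078×10⁻⁷ m²; emitting surface = 4πr² = 1.231×10⁻⁶ m² (ratio 4).
(1−a)S·A_cross = εσ·A_surf·T⁴  ⇒  T⁴ = (1−a)S/(4σ).
T⁴ = 0.820·20400/(4·5.67×10⁻⁸) = 7.376×10¹⁰ K⁴.
T = (7.376×10¹⁰)^(1/4).

T ≈ 521 K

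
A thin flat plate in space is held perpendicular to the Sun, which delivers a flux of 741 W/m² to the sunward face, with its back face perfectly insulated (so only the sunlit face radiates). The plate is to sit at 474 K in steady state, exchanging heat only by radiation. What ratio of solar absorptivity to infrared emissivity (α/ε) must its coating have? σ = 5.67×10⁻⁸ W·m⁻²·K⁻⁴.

Balance: αS·A = εσ·1A·T⁴ ⇒ α/ε = σT⁴/S.
α/ε = 5.67×10⁻⁸·(474)⁴/741 = 5.67×10⁻⁸·5.048×10¹⁰/741.

α/ε ≈ 3.86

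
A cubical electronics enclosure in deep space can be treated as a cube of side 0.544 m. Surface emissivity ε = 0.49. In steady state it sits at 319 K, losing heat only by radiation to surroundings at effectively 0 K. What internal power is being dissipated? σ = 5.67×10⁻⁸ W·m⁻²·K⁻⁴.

P ≈ 511 W

Steady state: P = εσA T⁴.
A = 6L² = 1.776 m²; T⁴ = (319)⁴ = 1.036×10¹⁰ K⁴.
P = 0.49 × 5.67×10⁻⁸ × 1.776 × 1.036×10¹⁰.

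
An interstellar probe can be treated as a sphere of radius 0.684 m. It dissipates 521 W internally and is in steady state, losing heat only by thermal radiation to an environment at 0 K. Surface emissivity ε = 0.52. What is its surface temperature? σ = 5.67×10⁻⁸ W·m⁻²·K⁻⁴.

T ≈ 234 K

Steady state: internal power = radiated power, P = εσA T⁴.
Radiating area A = 4πr² = 5.879 m².
T⁴ = P/(εσA) = 521/(0.52·5.67×10⁻⁸·5.879) = 3.006×10⁹ K⁴.
T = (3.006×10⁹)^(1/4).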